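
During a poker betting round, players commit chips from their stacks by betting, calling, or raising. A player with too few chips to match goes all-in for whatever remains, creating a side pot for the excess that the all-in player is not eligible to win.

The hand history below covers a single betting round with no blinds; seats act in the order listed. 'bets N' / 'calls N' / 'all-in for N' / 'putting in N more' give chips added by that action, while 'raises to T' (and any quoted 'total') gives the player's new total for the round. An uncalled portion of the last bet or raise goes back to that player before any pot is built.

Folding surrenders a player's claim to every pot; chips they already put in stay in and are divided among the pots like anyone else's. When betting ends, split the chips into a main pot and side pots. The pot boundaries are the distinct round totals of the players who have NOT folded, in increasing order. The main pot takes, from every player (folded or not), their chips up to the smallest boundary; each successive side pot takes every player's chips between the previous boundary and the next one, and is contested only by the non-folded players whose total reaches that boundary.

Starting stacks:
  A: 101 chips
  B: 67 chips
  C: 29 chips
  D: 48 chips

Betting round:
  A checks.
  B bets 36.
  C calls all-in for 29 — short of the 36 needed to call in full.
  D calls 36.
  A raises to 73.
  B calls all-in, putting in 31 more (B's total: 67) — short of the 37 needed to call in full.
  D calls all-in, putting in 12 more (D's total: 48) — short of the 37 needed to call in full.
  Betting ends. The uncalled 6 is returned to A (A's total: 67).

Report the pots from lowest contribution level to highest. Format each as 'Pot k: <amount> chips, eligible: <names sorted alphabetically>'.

Contributions (after 6 returned to A): A=67, B=67, C=29, D=48
Pot levels (distinct totals of non-folded players): 29, 48, 67
Layer 1-29: 29 each from A, B, C, D = 29*4 = 116 chips; eligible A, B, C, D
Layer 30-48: 19 each from A, B, D = 19*3 = 57 chips; eligible A, B, D
Layer 49-67: 19 each from A, B = 19*2 = 38 chips; eligible A, B

Pot 1: 116 chips, eligible: A, B, C, D
Pot 2: 57 chips, eligible: A, B, D
Pot 3: 38 chips, eligible: A, B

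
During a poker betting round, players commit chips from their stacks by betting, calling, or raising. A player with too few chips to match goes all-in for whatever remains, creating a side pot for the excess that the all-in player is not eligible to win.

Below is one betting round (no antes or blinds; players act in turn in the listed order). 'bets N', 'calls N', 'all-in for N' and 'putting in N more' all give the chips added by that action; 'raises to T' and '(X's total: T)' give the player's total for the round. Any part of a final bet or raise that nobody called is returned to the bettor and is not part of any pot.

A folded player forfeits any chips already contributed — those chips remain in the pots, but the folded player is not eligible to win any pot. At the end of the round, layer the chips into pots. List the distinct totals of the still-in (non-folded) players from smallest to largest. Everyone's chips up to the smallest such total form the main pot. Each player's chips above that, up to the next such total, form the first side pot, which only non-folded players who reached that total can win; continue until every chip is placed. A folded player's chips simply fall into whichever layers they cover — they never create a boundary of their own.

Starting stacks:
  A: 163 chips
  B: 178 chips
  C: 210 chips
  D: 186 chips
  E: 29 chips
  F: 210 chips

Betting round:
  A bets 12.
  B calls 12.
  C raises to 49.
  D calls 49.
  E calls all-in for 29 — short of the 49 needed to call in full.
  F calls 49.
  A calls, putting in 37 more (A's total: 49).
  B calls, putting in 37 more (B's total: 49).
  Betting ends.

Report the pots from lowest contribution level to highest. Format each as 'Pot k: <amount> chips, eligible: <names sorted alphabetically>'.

Pot 1: 174 chips, eligible: A, B, C, D, E, F
Pot 2: 100 chips, eligible: A, B, C, D, F

Derivation:
Contributions: A=49, B=49, C=49, D=49, E=29, F=49
Pot levels (distinct totals of non-folded players): 29, 49
Layer 1-29: 29 each from A, B, C, D, E, F = 29*6 = 174 chips; eligible A, B, C, D, E, F
Layer 30-49: 20 each from A, B, C, D, F = 20*5 = 100 chips; eligible A, B, C, D, F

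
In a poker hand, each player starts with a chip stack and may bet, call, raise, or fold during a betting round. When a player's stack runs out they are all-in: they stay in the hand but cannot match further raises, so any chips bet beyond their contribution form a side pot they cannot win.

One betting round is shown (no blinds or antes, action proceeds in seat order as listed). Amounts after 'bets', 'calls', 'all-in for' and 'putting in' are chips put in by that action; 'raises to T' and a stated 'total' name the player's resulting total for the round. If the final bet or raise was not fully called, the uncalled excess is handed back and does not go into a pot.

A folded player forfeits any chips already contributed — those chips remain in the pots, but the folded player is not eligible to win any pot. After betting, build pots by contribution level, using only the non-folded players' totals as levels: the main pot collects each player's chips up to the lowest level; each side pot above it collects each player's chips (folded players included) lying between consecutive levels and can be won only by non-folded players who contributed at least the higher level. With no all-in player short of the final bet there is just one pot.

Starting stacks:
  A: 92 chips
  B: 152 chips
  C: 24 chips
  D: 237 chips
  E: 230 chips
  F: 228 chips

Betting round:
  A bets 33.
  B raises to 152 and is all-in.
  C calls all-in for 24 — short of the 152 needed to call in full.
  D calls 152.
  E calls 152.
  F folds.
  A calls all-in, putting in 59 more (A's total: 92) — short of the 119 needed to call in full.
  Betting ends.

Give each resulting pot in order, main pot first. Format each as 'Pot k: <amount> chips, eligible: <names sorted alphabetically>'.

Contributions: A=92, B=152, C=24, D=152, E=152
Folded: F
Pot levels (distinct totals of non-folded players): 24, 92, 152
Layer 1-24: 24 each from A, B, C, D, E = 24*5 = 120 chips; eligible A, B, C, D, E
Layer 25-92: 68 each from A, B, D, E = 68*4 = 272 chips; eligible A, B, D, E
Layer 93-152: 60 each from B, D, E = 60*3 = 180 chips; eligible B, D, E

Pot 1: 120 chips, eligible: A, B, C, D, E
Pot 2: 272 chips, eligible: A, B, D, E
Pot 3: 180 chips, eligible: B, D, E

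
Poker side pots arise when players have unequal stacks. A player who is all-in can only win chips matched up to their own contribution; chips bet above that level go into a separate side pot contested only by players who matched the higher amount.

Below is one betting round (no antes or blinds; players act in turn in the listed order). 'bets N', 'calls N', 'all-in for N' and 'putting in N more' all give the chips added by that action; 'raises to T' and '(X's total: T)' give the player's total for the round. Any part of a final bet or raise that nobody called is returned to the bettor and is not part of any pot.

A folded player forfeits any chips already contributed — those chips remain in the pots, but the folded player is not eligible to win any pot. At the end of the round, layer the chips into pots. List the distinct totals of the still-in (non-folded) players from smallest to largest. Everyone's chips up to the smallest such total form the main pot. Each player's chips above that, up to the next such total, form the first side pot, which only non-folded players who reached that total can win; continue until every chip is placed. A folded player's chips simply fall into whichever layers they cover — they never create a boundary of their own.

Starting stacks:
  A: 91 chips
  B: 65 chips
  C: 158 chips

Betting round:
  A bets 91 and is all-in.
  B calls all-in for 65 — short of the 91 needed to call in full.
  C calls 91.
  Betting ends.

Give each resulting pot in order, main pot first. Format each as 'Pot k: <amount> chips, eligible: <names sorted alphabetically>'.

Pot 1: 195 chips, eligible: A, B, C
Pot 2: 52 chips, eligible: A, C

Derivation:
Contributions: A=91, B=65, C=91
Pot levels (distinct totals of non-folded players): 65, 91
Layer 1-65: 65 each from A, B, C = 65*3 = 195 chips; eligible A, B, C
Layer 66-91: 26 each from A, C = 26*2 = 52 chips; eligible A, C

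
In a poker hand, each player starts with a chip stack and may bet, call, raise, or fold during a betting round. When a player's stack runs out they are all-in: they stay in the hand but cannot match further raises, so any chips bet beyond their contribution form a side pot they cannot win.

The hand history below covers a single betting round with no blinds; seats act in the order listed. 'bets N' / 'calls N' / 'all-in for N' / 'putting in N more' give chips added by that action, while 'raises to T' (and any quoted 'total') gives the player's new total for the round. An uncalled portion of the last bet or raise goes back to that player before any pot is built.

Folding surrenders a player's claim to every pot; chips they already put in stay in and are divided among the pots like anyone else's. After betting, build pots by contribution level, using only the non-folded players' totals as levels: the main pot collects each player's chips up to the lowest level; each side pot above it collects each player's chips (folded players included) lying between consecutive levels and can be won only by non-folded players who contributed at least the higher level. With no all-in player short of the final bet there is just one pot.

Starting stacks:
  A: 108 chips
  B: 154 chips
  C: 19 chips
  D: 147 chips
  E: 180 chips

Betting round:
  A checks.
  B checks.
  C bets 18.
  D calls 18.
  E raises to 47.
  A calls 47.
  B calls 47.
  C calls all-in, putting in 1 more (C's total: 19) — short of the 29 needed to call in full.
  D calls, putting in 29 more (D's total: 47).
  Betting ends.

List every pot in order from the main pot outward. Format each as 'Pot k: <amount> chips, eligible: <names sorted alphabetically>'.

Pot 1: 95 chips, eligible: A, B, C, D, E
Pot 2: 112 chips, eligible: A, B, D, E

Derivation:
Contributions: A=47, B=47, C=19, D=47, E=47
Pot levels (distinct totals of non-folded players): 19, 47
Layer 1-19: 19 each from A, B, C, D, E = 19*5 = 95 chips; eligible A, B, C, D, E
Layer 20-47: 28 each from A, B, D, E = 28*4 = 112 chips; eligible A, B, D, E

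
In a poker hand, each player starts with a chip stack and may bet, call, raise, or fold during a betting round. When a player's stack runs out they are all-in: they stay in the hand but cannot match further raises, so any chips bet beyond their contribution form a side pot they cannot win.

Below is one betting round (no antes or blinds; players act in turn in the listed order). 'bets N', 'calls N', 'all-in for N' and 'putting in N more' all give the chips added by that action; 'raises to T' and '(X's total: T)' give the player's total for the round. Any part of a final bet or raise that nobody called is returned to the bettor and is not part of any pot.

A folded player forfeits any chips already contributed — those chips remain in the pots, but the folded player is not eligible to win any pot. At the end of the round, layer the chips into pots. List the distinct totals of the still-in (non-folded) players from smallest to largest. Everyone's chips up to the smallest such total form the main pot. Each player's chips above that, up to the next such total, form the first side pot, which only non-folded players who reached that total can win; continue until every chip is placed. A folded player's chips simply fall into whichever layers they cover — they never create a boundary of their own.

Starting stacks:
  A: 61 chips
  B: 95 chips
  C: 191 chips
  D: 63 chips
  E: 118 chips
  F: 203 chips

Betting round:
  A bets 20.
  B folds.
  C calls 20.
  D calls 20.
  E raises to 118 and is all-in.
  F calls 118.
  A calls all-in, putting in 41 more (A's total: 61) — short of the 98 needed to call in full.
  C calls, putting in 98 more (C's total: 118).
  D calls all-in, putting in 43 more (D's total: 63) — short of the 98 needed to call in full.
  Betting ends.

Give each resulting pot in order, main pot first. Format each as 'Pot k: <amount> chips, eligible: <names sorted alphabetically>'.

Pot 1: 305 chips, eligible: A, C, D, E, F
Pot 2: 8 chips, eligible: C, D, E, F
Pot 3: 165 chips, eligible: C, E, F

Derivation:
Contributions: A=61, C=118, D=63, E=118, F=118
Folded: B
Pot levels (distinct totals of non-folded players): 61, 63, 118
Layer 1-61: 61 each from A, C, D, E, F = 61*5 = 305 chips; eligible A, C, D, E, F
Layer 62-63: 2 each from C, D, E, F = 2*4 = 8 chips; eligible C, D, E, F
Layer 64-118: 55 each from C, E, F = 55*3 = 165 chips; eligible C, E, F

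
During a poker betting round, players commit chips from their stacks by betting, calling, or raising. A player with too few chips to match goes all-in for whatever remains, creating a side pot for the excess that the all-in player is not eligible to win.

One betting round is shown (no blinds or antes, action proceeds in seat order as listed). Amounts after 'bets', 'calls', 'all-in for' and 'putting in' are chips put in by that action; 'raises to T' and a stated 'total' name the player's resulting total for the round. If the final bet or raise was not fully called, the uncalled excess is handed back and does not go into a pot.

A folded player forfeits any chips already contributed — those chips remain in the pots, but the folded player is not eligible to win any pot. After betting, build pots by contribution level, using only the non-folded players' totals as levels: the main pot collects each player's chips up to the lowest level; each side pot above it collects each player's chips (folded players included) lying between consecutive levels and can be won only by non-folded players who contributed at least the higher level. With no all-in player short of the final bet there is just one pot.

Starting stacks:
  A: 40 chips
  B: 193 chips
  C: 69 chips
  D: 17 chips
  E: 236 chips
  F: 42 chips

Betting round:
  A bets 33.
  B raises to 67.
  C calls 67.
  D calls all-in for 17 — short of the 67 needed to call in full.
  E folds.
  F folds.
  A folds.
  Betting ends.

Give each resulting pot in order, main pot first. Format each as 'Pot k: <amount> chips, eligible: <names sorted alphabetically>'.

Pot 1: 68 chips, eligible: B, C, D
Pot 2: 116 chips, eligible: B, C

Derivation:
Contributions: A=33, B=67, C=67, D=17
Folded: A, E, F
Pot levels (distinct totals of non-folded players): 17, 67
Layer 1-17: 17 each from A, B, C, D = 17*4 = 68 chips; eligible B, C, D
Layer 18-67: A 16 + B 50 + C 50 = 116 chips; eligible B, C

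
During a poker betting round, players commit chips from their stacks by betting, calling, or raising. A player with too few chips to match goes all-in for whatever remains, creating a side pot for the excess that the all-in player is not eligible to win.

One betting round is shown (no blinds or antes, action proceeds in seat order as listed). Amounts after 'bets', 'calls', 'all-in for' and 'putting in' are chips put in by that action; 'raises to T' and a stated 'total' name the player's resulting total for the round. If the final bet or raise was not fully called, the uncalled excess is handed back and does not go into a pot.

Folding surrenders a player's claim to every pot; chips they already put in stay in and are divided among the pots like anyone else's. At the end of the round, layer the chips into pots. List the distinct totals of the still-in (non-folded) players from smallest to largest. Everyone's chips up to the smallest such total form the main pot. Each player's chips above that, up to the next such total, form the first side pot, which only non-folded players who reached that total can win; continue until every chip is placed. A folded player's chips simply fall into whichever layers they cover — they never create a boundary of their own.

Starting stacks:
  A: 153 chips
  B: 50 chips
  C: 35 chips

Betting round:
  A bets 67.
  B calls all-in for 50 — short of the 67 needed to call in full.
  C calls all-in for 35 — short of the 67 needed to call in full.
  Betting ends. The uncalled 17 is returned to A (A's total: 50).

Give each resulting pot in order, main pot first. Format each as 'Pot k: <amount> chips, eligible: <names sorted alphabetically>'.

Contributions (after 17 returned to A): A=50, B=50, C=35
Pot levels (distinct totals of non-folded players): 35, 50
Layer 1-35: 35 each from A, B, C = 35*3 = 105 chips; eligible A, B, C
Layer 36-50: 15 each from A, B = 15*2 = 30 chips; eligible A, B

Pot 1: 105 chips, eligible: A, B, C
Pot 2: 30 chips, eligible: A, B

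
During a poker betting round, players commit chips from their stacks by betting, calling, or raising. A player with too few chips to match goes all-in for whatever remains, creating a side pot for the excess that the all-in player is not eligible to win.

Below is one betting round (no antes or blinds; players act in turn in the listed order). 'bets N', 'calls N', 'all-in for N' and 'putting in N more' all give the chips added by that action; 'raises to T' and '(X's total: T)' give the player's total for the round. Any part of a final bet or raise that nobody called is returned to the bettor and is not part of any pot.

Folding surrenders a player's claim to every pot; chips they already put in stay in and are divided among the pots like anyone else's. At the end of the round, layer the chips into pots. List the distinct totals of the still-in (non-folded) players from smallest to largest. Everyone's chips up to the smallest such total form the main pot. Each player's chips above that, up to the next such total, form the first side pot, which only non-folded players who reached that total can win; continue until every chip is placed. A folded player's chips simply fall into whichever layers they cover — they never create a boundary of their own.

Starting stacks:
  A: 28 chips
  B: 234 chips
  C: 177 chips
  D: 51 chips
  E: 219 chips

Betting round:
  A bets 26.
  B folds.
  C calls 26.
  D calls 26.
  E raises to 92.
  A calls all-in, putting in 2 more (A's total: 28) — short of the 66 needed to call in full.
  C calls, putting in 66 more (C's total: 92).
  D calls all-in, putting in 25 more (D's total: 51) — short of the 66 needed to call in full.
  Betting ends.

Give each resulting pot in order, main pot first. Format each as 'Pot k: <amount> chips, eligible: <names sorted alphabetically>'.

Contributions: A=28, C=92, D=51, E=92
Folded: B
Pot levels (distinct totals of non-folded players): 28, 51, 92
Layer 1-28: 28 each from A, C, D, E = 28*4 = 112 chips; eligible A, C, D, E
Layer 29-51: 23 each from C, D, E = 23*3 = 69 chips; eligible C, D, E
Layer 52-92: 41 each from C, E = 41*2 = 82 chips; eligible C, E

Pot 1: 112 chips, eligible: A, C, D, E
Pot 2: 69 chips, eligible: C, D, E
Pot 3: 82 chips, eligible: C, E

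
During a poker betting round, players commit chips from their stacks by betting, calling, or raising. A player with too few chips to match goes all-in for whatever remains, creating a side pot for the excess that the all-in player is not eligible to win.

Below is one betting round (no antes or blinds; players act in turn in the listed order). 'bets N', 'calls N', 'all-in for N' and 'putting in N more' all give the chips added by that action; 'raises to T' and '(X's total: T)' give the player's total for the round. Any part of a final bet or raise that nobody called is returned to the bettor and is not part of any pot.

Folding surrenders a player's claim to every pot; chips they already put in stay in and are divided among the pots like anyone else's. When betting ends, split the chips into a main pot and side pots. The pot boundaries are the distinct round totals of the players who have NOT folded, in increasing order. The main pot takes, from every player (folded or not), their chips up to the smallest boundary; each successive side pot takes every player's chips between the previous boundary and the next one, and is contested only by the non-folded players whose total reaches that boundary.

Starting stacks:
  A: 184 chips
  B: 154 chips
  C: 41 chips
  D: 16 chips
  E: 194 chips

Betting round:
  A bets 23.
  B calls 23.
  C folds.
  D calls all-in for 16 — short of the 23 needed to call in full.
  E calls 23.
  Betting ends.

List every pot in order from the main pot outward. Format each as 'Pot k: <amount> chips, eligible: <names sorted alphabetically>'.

Contributions: A=23, B=23, D=16, E=23
Folded: C
Pot levels (distinct totals of non-folded players): 16, 23
Layer 1-16: 16 each from A, B, D, E = 16*4 = 64 chips; eligible A, B, D, E
Layer 17-23: 7 each from A, B, E = 7*3 = 21 chips; eligible A, B, E

Pot 1: 64 chips, eligible: A, B, D, E
Pot 2: 21 chips, eligible: A, B, E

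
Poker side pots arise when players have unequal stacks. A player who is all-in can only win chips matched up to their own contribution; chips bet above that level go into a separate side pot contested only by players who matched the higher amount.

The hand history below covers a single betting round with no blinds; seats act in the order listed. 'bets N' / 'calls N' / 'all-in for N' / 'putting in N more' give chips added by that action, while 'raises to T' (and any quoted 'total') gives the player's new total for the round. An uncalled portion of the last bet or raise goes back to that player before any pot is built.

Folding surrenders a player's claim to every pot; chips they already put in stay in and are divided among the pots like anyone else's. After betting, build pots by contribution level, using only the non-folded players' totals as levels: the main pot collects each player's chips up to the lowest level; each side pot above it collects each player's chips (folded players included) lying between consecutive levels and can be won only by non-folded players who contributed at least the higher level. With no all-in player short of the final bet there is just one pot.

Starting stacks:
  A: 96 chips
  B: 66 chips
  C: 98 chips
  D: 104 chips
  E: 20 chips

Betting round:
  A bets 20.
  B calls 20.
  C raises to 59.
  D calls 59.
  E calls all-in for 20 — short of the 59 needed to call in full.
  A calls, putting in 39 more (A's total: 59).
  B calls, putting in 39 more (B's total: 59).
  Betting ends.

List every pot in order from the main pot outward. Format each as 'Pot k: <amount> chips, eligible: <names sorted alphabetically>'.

Contributions: A=59, B=59, C=59, D=59, E=20
Pot levels (distinct totals of non-folded players): 20, 59
Layer 1-20: 20 each from A, B, C, D, E = 20*5 = 100 chips; eligible A, B, C, D, E
Layer 21-59: 39 each from A, B, C, D = 39*4 = 156 chips; eligible A, B, C, D

Pot 1: 100 chips, eligible: A, B, C, D, E
Pot 2: 156 chips, eligible: A, B, C, D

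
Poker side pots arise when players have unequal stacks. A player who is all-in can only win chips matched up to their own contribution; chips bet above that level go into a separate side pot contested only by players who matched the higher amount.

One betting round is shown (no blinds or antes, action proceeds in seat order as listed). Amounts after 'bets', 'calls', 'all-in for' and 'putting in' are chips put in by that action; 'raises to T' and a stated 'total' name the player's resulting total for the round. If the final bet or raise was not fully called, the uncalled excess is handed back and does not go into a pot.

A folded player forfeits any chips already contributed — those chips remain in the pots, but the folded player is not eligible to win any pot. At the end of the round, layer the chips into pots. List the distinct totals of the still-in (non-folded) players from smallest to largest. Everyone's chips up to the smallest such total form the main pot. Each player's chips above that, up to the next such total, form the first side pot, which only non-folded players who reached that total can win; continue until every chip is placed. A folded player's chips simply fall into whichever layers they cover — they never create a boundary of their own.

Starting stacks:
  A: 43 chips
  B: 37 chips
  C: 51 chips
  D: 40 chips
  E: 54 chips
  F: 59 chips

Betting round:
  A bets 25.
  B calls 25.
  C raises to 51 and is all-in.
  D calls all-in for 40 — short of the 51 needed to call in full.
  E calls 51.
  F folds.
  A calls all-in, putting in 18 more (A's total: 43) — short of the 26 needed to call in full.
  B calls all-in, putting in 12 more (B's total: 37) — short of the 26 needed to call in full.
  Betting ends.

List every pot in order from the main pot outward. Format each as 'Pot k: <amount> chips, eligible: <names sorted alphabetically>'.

Contributions: A=43, B=37, C=51, D=40, E=51
Folded: F
Pot levels (distinct totals of non-folded players): 37, 40, 43, 51
Layer 1-37: 37 each from A, B, C, D, E = 37*5 = 185 chips; eligible A, B, C, D, E
Layer 38-40: 3 each from A, C, D, E = 3*4 = 12 chips; eligible A, C, D, E
Layer 41-43: 3 each from A, C, E = 3*3 = 9 chips; eligible A, C, E
Layer 44-51: 8 each from C, E = 8*2 = 16 chips; eligible C, E

Pot 1: 185 chips, eligible: A, B, C, D, E
Pot 2: 12 chips, eligible: A, C, D, E
Pot 3: 9 chips, eligible: A, C, E
Pot 4: 16 chips, eligible: C, E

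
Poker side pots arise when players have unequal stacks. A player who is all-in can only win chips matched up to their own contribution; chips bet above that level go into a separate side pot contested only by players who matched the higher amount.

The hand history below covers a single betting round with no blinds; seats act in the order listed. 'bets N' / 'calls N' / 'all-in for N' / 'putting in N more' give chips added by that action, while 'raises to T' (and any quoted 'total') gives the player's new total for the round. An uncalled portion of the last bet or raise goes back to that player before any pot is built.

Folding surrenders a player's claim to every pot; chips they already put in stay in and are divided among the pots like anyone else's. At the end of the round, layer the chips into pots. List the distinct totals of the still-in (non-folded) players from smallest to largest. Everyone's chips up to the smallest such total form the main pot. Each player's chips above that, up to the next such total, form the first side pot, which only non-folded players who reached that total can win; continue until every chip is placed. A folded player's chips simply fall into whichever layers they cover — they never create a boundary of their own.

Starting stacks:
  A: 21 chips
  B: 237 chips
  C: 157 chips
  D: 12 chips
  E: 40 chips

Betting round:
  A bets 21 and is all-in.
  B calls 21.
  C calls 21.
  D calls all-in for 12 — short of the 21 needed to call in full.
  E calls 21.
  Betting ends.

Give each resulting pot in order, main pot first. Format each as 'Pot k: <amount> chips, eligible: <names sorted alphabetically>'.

Contributions: A=21, B=21, C=21, D=12, E=21
Pot levels (distinct totals of non-folded players): 12, 21
Layer 1-12: 12 each from A, B, C, D, E = 12*5 = 60 chips; eligible A, B, C, D, E
Layer 13-21: 9 each from A, B, C, E = 9*4 = 36 chips; eligible A, B, C, E

Pot 1: 60 chips, eligible: A, B, C, D, E
Pot 2: 36 chips, eligible: A, B, C, E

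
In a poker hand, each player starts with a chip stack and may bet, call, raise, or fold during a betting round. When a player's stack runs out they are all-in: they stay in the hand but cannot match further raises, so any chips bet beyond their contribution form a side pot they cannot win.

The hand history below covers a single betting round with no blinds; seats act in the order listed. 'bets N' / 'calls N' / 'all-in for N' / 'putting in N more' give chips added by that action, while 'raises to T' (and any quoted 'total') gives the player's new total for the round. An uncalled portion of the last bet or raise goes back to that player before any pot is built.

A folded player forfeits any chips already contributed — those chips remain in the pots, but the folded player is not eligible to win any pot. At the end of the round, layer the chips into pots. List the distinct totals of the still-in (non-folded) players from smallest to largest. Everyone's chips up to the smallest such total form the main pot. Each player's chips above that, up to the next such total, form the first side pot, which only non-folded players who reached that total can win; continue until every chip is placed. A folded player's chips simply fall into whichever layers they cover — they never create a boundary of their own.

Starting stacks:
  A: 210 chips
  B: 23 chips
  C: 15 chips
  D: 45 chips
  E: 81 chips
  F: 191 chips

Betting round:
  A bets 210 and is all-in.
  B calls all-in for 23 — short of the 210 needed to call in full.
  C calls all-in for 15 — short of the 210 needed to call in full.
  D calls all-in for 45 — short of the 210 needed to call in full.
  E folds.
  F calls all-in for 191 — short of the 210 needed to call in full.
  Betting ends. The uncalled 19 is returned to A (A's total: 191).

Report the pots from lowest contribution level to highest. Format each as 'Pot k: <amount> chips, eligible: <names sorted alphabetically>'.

Contributions (after 19 returned to A): A=191, B=23, C=15, D=45, F=191
Folded: E
Pot levels (distinct totals of non-folded players): 15, 23, 45, 191
Layer 1-15: 15 each from A, B, C, D, F = 15*5 = 75 chips; eligible A, B, C, D, F
Layer 16-23: 8 each from A, B, D, F = 8*4 = 32 chips; eligible A, B, D, F
Layer 24-45: 22 each from A, D, F = 22*3 = 66 chips; eligible A, D, F
Layer 46-191: 146 each from A, F = 146*2 = 292 chips; eligible A, F

Pot 1: 75 chips, eligible: A, B, C, D, F
Pot 2: 32 chips, eligible: A, B, D, F
Pot 3: 66 chips, eligible: A, D, F
Pot 4: 292 chips, eligible: A, F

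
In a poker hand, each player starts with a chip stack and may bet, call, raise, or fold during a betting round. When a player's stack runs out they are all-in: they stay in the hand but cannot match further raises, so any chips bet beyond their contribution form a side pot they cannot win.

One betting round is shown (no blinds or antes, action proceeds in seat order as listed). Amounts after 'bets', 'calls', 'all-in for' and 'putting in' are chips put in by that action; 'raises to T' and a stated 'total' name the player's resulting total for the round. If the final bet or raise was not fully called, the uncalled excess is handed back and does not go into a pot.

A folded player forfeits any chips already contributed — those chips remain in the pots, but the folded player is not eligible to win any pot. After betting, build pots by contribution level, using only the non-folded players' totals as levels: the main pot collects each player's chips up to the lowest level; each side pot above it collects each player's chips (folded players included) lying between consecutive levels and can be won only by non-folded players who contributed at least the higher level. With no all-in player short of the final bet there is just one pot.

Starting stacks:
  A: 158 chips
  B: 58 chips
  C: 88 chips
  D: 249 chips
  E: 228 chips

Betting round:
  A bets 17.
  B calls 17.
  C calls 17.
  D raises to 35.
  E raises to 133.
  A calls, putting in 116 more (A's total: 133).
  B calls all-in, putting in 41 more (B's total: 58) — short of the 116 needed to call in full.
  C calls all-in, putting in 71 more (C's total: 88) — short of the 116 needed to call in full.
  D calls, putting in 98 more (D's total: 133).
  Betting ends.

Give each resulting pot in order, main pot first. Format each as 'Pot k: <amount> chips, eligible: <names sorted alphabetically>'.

Contributions: A=133, B=58, C=88, D=133, E=133
Pot levels (distinct totals of non-folded players): 58, 88, 133
Layer 1-58: 58 each from A, B, C, D, E = 58*5 = 290 chips; eligible A, B, C, D, E
Layer 59-88: 30 each from A, C, D, E = 30*4 = 120 chips; eligible A, C, D, E
Layer 89-133: 45 each from A, D, E = 45*3 = 135 chips; eligible A, D, E

Pot 1: 290 chips, eligible: A, B, C, D, E
Pot 2: 120 chips, eligible: A, C, D, E
Pot 3: 135 chips, eligible: A, D, E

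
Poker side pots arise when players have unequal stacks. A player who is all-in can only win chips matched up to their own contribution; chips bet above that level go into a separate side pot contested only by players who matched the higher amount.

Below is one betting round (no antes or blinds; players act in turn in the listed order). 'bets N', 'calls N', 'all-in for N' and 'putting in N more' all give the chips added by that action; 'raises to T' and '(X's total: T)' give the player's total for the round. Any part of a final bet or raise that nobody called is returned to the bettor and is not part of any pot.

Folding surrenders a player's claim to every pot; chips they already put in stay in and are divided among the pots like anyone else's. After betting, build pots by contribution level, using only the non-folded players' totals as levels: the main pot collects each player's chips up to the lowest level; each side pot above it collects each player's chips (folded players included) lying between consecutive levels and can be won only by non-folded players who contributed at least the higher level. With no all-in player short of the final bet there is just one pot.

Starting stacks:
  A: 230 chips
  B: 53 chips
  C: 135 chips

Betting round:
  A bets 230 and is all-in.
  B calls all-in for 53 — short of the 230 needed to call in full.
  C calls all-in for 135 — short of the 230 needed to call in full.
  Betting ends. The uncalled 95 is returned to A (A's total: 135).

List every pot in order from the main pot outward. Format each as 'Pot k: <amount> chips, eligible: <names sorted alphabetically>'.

Pot 1: 159 chips, eligible: A, B, C
Pot 2: 164 chips, eligible: A, C

Derivation:
Contributions (after 95 returned to A): A=135, B=53, C=135
Pot levels (distinct totals of non-folded players): 53, 135
Layer 1-53: 53 each from A, B, C = 53*3 = 159 chips; eligible A, B, C
Layer 54-135: 82 each from A, C = 82*2 = 164 chips; eligible A, C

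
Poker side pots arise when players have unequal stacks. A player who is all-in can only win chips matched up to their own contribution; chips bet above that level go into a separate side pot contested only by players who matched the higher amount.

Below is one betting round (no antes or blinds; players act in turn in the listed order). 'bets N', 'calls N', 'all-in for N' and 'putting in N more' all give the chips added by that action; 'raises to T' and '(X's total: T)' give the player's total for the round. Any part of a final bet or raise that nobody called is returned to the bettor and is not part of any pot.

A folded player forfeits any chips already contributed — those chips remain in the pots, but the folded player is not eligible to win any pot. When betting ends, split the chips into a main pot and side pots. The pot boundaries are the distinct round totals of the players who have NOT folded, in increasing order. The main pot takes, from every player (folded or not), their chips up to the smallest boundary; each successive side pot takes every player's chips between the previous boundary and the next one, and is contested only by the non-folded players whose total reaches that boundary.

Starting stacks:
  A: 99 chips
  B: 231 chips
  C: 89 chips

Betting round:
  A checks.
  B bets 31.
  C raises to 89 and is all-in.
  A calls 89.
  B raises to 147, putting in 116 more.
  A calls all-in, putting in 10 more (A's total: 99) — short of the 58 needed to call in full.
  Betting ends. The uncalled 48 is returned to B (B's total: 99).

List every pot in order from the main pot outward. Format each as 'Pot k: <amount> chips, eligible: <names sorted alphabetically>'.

Pot 1: 267 chips, eligible: A, B, C
Pot 2: 20 chips, eligible: A, B

Derivation:
Contributions (after 48 returned to B): A=99, B=99, C=89
Pot levels (distinct totals of non-folded players): 89, 99
Layer 1-89: 89 each from A, B, C = 89*3 = 267 chips; eligible A, B, C
Layer 90-99: 10 each from A, B = 10*2 = 20 chips; eligible A, B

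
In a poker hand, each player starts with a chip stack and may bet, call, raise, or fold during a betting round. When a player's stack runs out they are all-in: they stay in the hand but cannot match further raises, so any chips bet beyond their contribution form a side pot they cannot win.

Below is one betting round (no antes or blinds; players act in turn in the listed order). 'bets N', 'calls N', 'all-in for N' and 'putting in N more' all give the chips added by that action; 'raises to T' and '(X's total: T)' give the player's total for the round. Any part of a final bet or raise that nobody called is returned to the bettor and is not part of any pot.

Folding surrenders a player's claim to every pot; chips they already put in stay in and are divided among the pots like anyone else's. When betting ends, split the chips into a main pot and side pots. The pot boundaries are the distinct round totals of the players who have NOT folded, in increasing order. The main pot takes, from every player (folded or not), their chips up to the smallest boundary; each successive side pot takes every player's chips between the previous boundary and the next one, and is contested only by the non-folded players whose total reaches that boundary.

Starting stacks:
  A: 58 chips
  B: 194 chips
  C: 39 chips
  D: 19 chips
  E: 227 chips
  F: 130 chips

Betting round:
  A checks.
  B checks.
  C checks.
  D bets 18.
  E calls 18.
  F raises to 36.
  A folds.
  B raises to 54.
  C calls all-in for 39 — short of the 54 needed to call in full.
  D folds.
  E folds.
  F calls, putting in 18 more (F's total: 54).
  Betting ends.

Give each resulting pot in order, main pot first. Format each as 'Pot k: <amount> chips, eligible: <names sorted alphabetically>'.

Contributions: B=54, C=39, D=18, E=18, F=54
Folded: A, D, E
Pot levels (distinct totals of non-folded players): 39, 54
Layer 1-39: B 39 + C 39 + D 18 + E 18 + F 39 = 153 chips; eligible B, C, F
Layer 40-54: 15 each from B, F = 15*2 = 30 chips; eligible B, F

Pot 1: 153 chips, eligible: B, C, F
Pot 2: 30 chips, eligible: B, F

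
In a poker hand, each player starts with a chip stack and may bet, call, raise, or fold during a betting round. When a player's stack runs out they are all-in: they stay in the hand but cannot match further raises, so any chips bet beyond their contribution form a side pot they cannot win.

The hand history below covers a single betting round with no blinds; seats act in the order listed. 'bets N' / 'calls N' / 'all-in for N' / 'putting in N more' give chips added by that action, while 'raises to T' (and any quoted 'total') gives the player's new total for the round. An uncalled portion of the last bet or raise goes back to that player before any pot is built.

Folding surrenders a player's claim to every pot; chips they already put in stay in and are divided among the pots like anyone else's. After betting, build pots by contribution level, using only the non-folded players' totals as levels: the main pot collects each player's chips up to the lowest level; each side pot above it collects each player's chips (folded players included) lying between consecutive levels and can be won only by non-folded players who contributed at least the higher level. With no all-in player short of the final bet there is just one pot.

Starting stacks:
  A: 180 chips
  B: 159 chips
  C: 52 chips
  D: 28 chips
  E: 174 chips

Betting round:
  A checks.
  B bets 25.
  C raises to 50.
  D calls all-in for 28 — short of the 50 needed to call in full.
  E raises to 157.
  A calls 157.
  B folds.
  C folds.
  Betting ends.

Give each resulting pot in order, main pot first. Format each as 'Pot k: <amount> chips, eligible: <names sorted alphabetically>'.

Contributions: A=157, B=25, C=50, D=28, E=157
Folded: B, C
Pot levels (distinct totals of non-folded players): 28, 157
Layer 1-28: A 28 + B 25 + C 28 + D 28 + E 28 = 137 chips; eligible A, D, E
Layer 29-157: A 129 + C 22 + E 129 = 280 chips; eligible A, E

Pot 1: 137 chips, eligible: A, D, E
Pot 2: 280 chips, eligible: A, E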